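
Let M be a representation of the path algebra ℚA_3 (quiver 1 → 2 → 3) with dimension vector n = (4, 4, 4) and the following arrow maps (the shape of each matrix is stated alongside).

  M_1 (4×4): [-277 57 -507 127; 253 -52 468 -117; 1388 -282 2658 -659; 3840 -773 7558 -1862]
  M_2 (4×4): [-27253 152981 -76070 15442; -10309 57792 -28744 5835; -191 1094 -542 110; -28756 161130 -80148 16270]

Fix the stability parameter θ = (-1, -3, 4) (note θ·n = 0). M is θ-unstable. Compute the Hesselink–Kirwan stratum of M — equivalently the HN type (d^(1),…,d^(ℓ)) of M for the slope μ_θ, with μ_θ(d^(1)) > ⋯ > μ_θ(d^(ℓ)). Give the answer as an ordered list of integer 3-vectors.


Barcode: M ≅ I[1,2], I[1,3]^3, I[3,3]. HN layers by μ_θ (2 steps, strictly decreasing):
  μ^(1)=4; μ^(2)=-2

((0, 0, 4); (4, 4, 0))


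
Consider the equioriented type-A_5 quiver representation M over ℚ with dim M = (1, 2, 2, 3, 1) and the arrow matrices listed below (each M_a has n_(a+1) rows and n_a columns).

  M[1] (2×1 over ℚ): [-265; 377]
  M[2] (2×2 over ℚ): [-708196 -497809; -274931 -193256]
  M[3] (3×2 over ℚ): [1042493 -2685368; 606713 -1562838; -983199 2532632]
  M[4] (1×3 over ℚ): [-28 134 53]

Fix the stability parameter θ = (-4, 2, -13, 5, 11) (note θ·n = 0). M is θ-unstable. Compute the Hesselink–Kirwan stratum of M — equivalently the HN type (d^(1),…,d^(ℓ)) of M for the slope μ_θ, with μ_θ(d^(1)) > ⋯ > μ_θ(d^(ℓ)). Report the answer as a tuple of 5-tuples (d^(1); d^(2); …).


Via rank(M_{q-1}∘⋯∘M_p): M ≅ I[1,5], I[2,4], I[4,4].
μ_θ-semistable layers: μ^(1)=11; μ^(2)=5; μ^(3)=-5; μ^(4)=-11/2

((0, 0, 0, 0, 1); (0, 0, 0, 3, 0); (1, 1, 1, 0, 0); (0, 1, 1, 0, 0))


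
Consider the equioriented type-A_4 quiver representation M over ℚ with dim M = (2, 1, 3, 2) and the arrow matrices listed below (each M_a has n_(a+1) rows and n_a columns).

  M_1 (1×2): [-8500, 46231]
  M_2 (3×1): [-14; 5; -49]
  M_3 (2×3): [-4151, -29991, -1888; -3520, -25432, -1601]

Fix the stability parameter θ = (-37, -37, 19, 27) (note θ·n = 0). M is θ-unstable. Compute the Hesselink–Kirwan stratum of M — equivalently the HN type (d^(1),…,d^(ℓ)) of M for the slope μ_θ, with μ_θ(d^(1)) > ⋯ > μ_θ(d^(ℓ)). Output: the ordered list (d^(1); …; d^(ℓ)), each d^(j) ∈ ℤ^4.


Barcode: M ≅ I[1,1], I[1,4], I[3,3], I[3,4]. HN layers by μ_θ (3 steps, strictly decreasing):
  μ^(1)=27; μ^(2)=19; μ^(3)=-37

((0, 0, 0, 2); (0, 0, 3, 0); (2, 1, 0, 0))


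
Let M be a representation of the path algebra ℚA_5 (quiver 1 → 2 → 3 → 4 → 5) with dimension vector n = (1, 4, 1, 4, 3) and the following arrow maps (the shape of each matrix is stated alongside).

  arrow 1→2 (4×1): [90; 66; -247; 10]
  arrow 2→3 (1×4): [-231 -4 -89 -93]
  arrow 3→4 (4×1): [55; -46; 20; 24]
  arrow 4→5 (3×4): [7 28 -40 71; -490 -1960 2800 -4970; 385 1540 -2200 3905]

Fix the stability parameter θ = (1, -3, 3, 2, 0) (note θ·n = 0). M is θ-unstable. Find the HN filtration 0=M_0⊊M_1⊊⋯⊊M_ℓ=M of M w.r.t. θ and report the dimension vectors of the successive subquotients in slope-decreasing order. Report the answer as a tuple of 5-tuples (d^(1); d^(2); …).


Barcode: M ≅ I[1,5], I[2,2]^3, I[4,4]^3, I[5,5]^2. HN layers by μ_θ (5 steps, strictly decreasing):
  μ^(1)=2; μ^(2)=5/3; μ^(3)=0; μ^(4)=-1; μ^(5)=-3

((0, 0, 0, 3, 0); (0, 0, 1, 1, 1); (0, 0, 0, 0, 2); (1, 1, 0, 0, 0); (0, 3, 0, 0, 0))


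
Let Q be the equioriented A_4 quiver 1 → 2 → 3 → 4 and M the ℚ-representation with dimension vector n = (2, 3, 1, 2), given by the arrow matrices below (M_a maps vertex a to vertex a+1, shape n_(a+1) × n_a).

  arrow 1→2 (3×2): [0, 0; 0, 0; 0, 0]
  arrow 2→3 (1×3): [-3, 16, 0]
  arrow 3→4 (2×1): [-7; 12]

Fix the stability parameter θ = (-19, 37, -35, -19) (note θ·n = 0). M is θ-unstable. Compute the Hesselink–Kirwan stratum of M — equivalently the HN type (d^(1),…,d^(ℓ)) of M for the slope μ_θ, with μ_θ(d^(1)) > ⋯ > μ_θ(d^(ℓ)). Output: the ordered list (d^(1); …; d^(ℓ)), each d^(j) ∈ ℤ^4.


Via rank(M_{q-1}∘⋯∘M_p): M ≅ I[1,1]^2, I[2,2]^2, I[2,4], I[4,4].
μ_θ-semistable layers: μ^(1)=37; μ^(2)=-17/3; μ^(3)=-19

((0, 2, 0, 0); (0, 1, 1, 1); (2, 0, 0, 1))


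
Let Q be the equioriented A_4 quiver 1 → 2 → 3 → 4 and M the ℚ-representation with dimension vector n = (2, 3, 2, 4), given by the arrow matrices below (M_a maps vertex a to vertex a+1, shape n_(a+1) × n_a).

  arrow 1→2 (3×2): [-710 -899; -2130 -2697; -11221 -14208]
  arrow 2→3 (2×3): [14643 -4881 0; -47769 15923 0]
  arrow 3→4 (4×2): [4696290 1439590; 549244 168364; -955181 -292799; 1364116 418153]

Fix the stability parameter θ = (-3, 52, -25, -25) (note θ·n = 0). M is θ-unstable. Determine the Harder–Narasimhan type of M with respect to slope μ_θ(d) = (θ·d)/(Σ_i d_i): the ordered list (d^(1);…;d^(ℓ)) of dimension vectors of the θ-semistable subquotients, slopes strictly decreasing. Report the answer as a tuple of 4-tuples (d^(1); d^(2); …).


Barcode: M ≅ I[1,2]^2, I[2,4], I[3,4], I[4,4]^2. HN layers by μ_θ (4 steps, strictly decreasing):
  μ^(1)=52; μ^(2)=2/3; μ^(3)=-3; μ^(4)=-25

((0, 2, 0, 0); (0, 1, 1, 1); (2, 0, 0, 0); (0, 0, 1, 3))


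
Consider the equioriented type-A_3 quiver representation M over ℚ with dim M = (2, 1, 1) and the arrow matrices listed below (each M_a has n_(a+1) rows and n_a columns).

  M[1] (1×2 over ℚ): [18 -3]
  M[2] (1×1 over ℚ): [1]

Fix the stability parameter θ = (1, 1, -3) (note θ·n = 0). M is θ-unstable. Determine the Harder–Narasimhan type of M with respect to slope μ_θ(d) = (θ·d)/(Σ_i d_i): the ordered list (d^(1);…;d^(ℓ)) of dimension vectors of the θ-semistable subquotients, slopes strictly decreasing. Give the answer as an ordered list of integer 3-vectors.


Via rank(M_{q-1}∘⋯∘M_p): M ≅ I[1,1], I[1,3].
μ_θ-semistable layers: μ^(1)=1; μ^(2)=-1/3

((1, 0, 0); (1, 1, 1))


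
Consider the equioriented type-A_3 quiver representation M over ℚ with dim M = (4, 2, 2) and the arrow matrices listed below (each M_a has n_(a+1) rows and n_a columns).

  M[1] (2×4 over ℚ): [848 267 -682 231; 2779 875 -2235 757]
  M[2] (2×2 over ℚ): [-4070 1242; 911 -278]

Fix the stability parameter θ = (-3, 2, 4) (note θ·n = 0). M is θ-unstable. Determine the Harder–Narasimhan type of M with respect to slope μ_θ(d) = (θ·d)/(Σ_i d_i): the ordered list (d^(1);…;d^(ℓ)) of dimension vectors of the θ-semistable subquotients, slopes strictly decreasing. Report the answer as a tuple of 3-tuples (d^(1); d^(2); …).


Interval decomposition of M: I[1,1]^2, I[1,3]^2.
HN type (ℓ=3): μ^(1)=4; μ^(2)=2; μ^(3)=-3

((0, 0, 2); (0, 2, 0); (4, 0, 0))


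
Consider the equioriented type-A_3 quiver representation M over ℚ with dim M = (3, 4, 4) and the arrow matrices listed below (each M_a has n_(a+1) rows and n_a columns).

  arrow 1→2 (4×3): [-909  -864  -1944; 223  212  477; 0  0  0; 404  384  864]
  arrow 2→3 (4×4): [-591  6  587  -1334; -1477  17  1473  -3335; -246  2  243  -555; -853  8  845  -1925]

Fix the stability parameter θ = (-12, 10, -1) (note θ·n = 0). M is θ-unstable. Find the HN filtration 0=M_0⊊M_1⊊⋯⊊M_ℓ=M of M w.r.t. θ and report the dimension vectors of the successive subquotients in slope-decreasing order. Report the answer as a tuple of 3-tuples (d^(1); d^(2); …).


Barcode: M ≅ I[1,1], I[1,3]^2, I[2,3]^2. HN layers by μ_θ (2 steps, strictly decreasing):
  μ^(1)=9/2; μ^(2)=-12

((0, 4, 4); (3, 0, 0))


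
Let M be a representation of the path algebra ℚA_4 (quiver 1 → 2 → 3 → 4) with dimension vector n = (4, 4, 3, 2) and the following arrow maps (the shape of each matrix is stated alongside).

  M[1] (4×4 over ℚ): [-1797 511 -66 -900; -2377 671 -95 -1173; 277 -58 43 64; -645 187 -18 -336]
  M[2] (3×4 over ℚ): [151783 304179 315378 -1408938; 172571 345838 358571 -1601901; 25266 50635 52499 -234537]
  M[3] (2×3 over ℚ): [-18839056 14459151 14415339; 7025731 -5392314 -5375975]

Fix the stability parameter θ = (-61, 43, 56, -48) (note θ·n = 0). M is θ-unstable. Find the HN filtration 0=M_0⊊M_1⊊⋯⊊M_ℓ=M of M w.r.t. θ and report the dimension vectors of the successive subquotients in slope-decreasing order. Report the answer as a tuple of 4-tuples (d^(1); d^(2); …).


Via rank(M_{q-1}∘⋯∘M_p): M ≅ I[1,1], I[1,2], I[1,4]^2, I[2,2], I[3,3].
μ_θ-semistable layers: μ^(1)=56; μ^(2)=43; μ^(3)=17; μ^(4)=-61

((0, 0, 1, 0); (0, 2, 0, 0); (0, 2, 2, 2); (4, 0, 0, 0))


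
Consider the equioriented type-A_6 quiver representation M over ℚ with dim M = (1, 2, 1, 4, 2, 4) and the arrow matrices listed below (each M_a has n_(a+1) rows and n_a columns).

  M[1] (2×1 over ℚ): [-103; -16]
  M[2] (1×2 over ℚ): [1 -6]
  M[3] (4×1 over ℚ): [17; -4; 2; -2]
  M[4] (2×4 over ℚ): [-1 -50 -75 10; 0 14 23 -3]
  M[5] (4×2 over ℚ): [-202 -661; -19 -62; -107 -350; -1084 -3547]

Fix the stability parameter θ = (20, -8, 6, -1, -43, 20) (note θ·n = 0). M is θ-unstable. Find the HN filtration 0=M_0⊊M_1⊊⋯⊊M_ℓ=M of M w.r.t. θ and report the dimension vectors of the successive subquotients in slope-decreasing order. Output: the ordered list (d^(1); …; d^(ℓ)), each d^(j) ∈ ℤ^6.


Via rank(M_{q-1}∘⋯∘M_p): M ≅ I[1,6], I[2,2], I[4,4]^2, I[4,6], I[6,6]^2.
μ_θ-semistable layers: μ^(1)=20; μ^(2)=-1; μ^(3)=-26/5; μ^(4)=-8; μ^(5)=-22

((0, 0, 0, 0, 0, 4); (0, 0, 0, 2, 0, 0); (1, 1, 1, 1, 1, 0); (0, 1, 0, 0, 0, 0); (0, 0, 0, 1, 1, 0))


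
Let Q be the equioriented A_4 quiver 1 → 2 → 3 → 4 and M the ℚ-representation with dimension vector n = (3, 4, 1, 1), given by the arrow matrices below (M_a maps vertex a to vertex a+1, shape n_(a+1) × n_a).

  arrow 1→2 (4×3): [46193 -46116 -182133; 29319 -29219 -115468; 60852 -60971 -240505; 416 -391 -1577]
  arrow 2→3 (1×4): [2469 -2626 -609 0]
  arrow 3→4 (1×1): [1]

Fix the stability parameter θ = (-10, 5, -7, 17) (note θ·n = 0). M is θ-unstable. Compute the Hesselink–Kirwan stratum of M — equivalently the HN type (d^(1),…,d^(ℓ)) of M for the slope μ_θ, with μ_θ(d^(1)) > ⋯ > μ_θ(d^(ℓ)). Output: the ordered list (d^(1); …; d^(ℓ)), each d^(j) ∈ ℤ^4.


Interval decomposition of M: I[1,1], I[1,2], I[1,4], I[2,2]^2.
HN type (ℓ=4): μ^(1)=17; μ^(2)=5; μ^(3)=-1; μ^(4)=-10

((0, 0, 0, 1); (0, 3, 0, 0); (0, 1, 1, 0); (3, 0, 0, 0))


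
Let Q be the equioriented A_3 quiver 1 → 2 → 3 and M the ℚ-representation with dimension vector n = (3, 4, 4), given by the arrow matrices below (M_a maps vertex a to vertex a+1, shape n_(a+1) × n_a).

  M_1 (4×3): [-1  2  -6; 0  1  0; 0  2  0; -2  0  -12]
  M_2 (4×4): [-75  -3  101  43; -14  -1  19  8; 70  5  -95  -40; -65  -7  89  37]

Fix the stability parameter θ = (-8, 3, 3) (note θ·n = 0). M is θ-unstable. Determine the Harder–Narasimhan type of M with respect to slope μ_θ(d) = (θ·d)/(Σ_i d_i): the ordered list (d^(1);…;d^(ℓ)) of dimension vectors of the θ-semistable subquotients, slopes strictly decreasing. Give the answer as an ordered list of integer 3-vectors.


Interval decomposition of M: I[1,1], I[1,3]^2, I[2,2]^2, I[3,3]^2.
HN type (ℓ=2): μ^(1)=3; μ^(2)=-8

((0, 4, 4); (3, 0, 0))


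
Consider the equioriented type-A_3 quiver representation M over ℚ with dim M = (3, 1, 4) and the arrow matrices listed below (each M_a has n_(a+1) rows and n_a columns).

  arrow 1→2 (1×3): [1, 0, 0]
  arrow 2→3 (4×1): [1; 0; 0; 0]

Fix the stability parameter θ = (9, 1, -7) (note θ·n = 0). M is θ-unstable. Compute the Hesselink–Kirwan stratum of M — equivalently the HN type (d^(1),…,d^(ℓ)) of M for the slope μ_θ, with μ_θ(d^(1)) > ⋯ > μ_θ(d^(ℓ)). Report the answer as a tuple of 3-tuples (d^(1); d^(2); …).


Via rank(M_{q-1}∘⋯∘M_p): M ≅ I[1,1]^2, I[1,3], I[3,3]^3.
μ_θ-semistable layers: μ^(1)=9; μ^(2)=1; μ^(3)=-7

((2, 0, 0); (1, 1, 1); (0, 0, 3))


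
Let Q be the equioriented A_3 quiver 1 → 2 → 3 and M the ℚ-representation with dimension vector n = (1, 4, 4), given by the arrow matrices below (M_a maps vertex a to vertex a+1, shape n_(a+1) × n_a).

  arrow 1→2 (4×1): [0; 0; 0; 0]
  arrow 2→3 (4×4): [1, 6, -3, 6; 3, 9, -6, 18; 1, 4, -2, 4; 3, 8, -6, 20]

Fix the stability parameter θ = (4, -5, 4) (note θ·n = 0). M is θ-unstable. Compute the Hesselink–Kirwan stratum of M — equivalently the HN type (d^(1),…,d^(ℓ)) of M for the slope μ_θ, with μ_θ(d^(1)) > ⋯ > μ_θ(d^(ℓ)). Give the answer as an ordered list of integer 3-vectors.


Barcode: M ≅ I[1,1], I[2,2], I[2,3]^3, I[3,3]. HN layers by μ_θ (2 steps, strictly decreasing):
  μ^(1)=4; μ^(2)=-5

((1, 0, 4); (0, 4, 0))


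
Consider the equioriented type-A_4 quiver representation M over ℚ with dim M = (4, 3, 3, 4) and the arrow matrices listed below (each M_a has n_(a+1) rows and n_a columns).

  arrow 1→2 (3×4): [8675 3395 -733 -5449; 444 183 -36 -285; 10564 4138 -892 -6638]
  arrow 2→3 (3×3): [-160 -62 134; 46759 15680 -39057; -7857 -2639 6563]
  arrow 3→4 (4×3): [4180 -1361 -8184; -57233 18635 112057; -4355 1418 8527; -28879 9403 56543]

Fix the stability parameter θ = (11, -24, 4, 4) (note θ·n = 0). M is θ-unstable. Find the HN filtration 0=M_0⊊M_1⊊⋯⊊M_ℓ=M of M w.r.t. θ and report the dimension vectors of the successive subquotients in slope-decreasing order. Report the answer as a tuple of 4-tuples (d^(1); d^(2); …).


Interval decomposition of M: I[1,1]^2, I[1,4]^2, I[2,3], I[4,4]^2.
HN type (ℓ=4): μ^(1)=11; μ^(2)=4; μ^(3)=-13/2; μ^(4)=-24

((2, 0, 0, 0); (0, 0, 3, 4); (2, 2, 0, 0); (0, 1, 0, 0))


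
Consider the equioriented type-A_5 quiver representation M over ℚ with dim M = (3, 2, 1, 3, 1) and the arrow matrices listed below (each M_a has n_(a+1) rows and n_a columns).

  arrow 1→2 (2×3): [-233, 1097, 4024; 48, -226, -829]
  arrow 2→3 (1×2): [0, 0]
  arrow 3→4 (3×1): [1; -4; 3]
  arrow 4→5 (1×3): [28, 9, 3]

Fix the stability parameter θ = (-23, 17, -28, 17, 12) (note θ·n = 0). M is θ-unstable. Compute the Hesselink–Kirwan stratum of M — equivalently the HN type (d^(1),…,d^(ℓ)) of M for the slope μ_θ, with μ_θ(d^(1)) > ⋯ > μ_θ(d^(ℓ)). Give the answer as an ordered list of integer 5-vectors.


Interval decomposition of M: I[1,1], I[1,2]^2, I[3,5], I[4,4]^2.
HN type (ℓ=4): μ^(1)=17; μ^(2)=29/2; μ^(3)=-23; μ^(4)=-28

((0, 2, 0, 2, 0); (0, 0, 0, 1, 1); (3, 0, 0, 0, 0); (0, 0, 1, 0, 0))


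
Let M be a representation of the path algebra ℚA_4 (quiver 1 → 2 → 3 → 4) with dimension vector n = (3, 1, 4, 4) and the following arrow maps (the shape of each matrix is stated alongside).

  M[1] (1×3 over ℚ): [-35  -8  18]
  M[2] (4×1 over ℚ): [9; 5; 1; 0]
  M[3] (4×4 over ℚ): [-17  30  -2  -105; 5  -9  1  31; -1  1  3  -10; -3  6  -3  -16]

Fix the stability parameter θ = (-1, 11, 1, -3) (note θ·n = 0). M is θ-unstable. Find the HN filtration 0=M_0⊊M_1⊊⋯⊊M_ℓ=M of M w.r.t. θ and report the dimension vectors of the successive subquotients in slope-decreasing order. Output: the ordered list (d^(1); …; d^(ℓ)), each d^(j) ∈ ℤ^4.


Barcode: M ≅ I[1,1]^2, I[1,4], I[3,4]^3. HN layers by μ_θ (2 steps, strictly decreasing):
  μ^(1)=3; μ^(2)=-1

((0, 1, 1, 1); (3, 0, 3, 3))


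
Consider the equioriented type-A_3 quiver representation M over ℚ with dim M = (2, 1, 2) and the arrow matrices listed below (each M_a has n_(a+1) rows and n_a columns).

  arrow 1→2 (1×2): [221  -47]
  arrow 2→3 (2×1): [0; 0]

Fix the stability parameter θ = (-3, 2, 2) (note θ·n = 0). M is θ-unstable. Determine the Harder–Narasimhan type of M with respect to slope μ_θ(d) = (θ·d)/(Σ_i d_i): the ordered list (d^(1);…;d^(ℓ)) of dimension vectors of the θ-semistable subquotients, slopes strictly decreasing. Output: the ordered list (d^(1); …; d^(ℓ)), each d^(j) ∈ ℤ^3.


Via rank(M_{q-1}∘⋯∘M_p): M ≅ I[1,1], I[1,2], I[3,3]^2.
μ_θ-semistable layers: μ^(1)=2; μ^(2)=-3

((0, 1, 2); (2, 0, 0))


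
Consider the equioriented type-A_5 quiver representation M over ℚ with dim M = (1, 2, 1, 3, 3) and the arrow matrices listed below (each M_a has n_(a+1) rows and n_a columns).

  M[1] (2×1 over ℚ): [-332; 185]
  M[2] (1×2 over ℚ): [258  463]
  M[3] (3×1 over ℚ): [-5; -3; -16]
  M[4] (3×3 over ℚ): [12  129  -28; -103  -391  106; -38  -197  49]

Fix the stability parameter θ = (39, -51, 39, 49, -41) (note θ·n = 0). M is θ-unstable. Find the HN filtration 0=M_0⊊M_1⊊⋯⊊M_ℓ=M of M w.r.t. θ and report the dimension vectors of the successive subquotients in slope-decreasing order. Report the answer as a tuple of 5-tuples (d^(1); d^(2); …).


Via rank(M_{q-1}∘⋯∘M_p): M ≅ I[1,5], I[2,2], I[4,5]^2.
μ_θ-semistable layers: μ^(1)=47/3; μ^(2)=4; μ^(3)=-6; μ^(4)=-51

((0, 0, 1, 1, 1); (0, 0, 0, 2, 2); (1, 1, 0, 0, 0); (0, 1, 0, 0, 0))


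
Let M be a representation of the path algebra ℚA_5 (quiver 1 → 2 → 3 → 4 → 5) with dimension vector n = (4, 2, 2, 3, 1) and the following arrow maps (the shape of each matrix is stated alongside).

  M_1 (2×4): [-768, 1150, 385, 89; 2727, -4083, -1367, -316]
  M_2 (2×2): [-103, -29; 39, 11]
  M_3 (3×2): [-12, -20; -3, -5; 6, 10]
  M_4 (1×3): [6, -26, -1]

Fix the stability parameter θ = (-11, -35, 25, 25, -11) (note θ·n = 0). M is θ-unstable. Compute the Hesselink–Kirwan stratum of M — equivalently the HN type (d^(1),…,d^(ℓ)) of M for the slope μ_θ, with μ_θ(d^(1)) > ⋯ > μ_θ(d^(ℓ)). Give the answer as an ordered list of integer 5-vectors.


Via rank(M_{q-1}∘⋯∘M_p): M ≅ I[1,1]^2, I[1,3], I[1,4], I[4,4], I[4,5].
μ_θ-semistable layers: μ^(1)=25; μ^(2)=7; μ^(3)=-11; μ^(4)=-23

((0, 0, 2, 2, 0); (0, 0, 0, 1, 1); (2, 0, 0, 0, 0); (2, 2, 0, 0, 0))


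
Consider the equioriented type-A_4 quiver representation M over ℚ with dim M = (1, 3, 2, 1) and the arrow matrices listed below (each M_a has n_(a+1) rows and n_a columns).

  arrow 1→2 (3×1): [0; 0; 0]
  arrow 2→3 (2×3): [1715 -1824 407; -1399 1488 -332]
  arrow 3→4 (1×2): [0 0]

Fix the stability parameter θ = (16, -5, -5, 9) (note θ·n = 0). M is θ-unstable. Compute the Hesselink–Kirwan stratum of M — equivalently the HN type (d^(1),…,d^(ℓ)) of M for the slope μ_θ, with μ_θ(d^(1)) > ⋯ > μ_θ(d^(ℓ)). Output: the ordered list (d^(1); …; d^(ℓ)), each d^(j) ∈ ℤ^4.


Interval decomposition of M: I[1,1], I[2,2], I[2,3]^2, I[4,4].
HN type (ℓ=3): μ^(1)=16; μ^(2)=9; μ^(3)=-5

((1, 0, 0, 0); (0, 0, 0, 1); (0, 3, 2, 0))


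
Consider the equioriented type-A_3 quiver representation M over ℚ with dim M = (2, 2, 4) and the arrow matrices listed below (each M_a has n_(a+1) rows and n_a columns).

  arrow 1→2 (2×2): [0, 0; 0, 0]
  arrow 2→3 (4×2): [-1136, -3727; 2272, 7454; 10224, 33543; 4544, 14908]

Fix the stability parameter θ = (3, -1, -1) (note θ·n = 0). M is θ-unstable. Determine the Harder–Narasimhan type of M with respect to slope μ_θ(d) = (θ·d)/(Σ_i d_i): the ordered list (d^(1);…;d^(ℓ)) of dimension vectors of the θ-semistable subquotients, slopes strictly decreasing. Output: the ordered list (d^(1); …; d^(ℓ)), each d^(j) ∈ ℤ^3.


Via rank(M_{q-1}∘⋯∘M_p): M ≅ I[1,1]^2, I[2,2], I[2,3], I[3,3]^3.
μ_θ-semistable layers: μ^(1)=3; μ^(2)=-1

((2, 0, 0); (0, 2, 4))


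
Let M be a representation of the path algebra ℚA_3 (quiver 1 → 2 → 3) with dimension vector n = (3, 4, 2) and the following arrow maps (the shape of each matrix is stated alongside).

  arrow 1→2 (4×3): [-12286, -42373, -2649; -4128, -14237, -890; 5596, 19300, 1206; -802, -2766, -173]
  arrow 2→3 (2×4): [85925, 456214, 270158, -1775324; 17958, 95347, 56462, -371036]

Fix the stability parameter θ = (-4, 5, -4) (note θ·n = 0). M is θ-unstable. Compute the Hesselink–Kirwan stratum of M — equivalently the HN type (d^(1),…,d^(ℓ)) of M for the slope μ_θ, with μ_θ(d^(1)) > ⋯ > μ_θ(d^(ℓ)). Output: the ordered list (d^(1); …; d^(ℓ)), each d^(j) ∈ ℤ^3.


Interval decomposition of M: I[1,1], I[1,3]^2, I[2,2]^2.
HN type (ℓ=3): μ^(1)=5; μ^(2)=1/2; μ^(3)=-4

((0, 2, 0); (0, 2, 2); (3, 0, 0))


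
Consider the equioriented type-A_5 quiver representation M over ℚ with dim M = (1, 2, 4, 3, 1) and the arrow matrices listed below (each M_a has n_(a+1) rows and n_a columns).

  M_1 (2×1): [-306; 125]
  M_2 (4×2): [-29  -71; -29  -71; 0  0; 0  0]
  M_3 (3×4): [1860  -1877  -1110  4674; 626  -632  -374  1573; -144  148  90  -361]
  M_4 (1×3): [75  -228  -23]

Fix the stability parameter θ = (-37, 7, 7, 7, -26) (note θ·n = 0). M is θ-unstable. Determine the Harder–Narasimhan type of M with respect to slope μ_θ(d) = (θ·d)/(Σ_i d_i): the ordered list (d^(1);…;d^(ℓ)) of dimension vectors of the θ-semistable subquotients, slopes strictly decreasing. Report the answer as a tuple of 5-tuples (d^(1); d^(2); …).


Barcode: M ≅ I[1,5], I[2,2], I[3,3], I[3,4]^2. HN layers by μ_θ (3 steps, strictly decreasing):
  μ^(1)=7; μ^(2)=-5/4; μ^(3)=-37

((0, 1, 3, 2, 0); (0, 1, 1, 1, 1); (1, 0, 0, 0, 0))


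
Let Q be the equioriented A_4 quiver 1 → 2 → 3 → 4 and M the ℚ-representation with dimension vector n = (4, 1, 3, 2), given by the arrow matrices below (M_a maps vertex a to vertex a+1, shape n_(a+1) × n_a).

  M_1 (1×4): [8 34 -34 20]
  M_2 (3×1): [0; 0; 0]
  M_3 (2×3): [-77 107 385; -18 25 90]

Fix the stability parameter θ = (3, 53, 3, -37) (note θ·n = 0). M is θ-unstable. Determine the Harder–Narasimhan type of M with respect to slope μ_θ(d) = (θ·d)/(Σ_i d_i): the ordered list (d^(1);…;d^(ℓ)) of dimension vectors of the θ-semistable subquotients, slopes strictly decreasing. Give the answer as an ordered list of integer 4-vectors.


Barcode: M ≅ I[1,1]^3, I[1,2], I[3,3], I[3,4]^2. HN layers by μ_θ (3 steps, strictly decreasing):
  μ^(1)=53; μ^(2)=3; μ^(3)=-17

((0, 1, 0, 0); (4, 0, 1, 0); (0, 0, 2, 2))


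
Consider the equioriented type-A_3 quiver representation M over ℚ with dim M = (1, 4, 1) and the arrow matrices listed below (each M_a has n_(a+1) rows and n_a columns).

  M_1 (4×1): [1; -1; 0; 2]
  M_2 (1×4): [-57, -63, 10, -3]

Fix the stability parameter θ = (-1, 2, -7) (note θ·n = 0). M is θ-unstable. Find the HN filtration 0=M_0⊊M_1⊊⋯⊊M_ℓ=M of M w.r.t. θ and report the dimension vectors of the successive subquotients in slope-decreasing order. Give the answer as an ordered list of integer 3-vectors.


Via rank(M_{q-1}∘⋯∘M_p): M ≅ I[1,2], I[2,2]^2, I[2,3].
μ_θ-semistable layers: μ^(1)=2; μ^(2)=-1; μ^(3)=-5/2

((0, 3, 0); (1, 0, 0); (0, 1, 1))


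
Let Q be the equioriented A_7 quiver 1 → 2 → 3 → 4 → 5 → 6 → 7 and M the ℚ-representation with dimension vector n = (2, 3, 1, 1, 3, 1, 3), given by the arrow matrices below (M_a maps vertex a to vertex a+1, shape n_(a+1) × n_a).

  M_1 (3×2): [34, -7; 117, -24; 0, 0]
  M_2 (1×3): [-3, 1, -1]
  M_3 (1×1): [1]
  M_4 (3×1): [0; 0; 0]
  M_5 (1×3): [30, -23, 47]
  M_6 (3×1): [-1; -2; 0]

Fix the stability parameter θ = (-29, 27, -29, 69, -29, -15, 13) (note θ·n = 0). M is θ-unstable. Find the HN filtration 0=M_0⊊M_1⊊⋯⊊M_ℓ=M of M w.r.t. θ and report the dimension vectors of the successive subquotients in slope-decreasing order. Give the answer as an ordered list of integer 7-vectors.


Barcode: M ≅ I[1,2], I[1,4], I[2,2], I[5,5]^2, I[5,7], I[7,7]^2. HN layers by μ_θ (6 steps, strictly decreasing):
  μ^(1)=69; μ^(2)=27; μ^(3)=13; μ^(4)=-1; μ^(5)=-15; μ^(6)=-29

((0, 0, 0, 1, 0, 0, 0); (0, 2, 0, 0, 0, 0, 0); (0, 0, 0, 0, 0, 0, 3); (0, 1, 1, 0, 0, 0, 0); (0, 0, 0, 0, 0, 1, 0); (2, 0, 0, 0, 3, 0, 0))


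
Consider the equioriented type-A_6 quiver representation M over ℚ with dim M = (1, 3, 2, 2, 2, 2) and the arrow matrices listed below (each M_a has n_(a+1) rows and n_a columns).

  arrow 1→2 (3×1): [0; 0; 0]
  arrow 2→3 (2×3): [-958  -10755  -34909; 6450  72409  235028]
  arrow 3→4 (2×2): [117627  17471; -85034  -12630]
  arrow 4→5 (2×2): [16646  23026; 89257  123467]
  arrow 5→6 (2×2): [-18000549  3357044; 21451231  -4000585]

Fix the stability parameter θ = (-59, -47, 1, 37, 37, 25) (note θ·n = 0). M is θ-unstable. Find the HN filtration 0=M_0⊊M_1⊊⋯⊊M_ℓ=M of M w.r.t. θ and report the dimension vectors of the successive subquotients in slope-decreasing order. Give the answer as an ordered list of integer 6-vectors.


Via rank(M_{q-1}∘⋯∘M_p): M ≅ I[1,1], I[2,2], I[2,4], I[2,6], I[5,6].
μ_θ-semistable layers: μ^(1)=37; μ^(2)=33; μ^(3)=31; μ^(4)=1; μ^(5)=-47; μ^(6)=-59

((0, 0, 0, 1, 0, 0); (0, 0, 0, 1, 1, 1); (0, 0, 0, 0, 1, 1); (0, 0, 2, 0, 0, 0); (0, 3, 0, 0, 0, 0); (1, 0, 0, 0, 0, 0))


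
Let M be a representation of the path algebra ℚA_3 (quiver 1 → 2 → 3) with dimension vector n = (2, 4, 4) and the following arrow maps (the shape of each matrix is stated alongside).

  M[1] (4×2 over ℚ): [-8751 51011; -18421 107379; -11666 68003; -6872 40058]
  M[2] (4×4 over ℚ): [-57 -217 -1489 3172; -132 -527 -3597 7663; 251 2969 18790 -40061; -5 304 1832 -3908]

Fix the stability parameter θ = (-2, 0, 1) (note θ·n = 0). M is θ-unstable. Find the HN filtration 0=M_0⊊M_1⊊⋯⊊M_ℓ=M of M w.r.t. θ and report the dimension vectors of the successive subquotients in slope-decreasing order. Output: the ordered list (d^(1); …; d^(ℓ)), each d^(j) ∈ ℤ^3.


Barcode: M ≅ I[1,3]^2, I[2,3]^2. HN layers by μ_θ (3 steps, strictly decreasing):
  μ^(1)=1; μ^(2)=0; μ^(3)=-2

((0, 0, 4); (0, 4, 0); (2, 0, 0))


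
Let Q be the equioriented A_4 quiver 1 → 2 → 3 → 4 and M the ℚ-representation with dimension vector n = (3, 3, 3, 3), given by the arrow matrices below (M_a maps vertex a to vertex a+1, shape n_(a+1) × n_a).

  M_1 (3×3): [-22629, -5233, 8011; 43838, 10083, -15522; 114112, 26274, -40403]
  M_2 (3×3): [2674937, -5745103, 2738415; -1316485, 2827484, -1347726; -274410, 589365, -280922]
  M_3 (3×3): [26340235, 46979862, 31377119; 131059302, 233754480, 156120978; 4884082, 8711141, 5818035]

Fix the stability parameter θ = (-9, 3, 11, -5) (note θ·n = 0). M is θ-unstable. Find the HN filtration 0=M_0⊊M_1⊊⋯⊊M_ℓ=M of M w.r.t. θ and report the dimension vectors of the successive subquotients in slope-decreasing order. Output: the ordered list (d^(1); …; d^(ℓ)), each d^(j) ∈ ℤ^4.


Interval decomposition of M: I[1,3], I[1,4]^2, I[4,4].
HN type (ℓ=4): μ^(1)=11; μ^(2)=3; μ^(3)=-5; μ^(4)=-9

((0, 0, 1, 0); (0, 3, 2, 2); (0, 0, 0, 1); (3, 0, 0, 0))


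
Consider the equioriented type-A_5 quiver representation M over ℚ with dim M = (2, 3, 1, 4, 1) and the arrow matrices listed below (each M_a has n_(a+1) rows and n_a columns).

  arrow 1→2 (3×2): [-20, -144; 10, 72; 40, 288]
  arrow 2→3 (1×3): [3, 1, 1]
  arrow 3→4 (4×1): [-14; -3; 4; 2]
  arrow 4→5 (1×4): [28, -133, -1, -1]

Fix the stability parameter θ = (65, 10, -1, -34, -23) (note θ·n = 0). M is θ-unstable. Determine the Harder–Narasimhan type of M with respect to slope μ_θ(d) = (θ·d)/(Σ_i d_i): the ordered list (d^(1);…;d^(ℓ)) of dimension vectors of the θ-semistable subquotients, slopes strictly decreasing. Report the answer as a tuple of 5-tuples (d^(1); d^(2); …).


Via rank(M_{q-1}∘⋯∘M_p): M ≅ I[1,1], I[1,5], I[2,2]^2, I[4,4]^3.
μ_θ-semistable layers: μ^(1)=65; μ^(2)=10; μ^(3)=17/5; μ^(4)=-34

((1, 0, 0, 0, 0); (0, 2, 0, 0, 0); (1, 1, 1, 1, 1); (0, 0, 0, 3, 0))


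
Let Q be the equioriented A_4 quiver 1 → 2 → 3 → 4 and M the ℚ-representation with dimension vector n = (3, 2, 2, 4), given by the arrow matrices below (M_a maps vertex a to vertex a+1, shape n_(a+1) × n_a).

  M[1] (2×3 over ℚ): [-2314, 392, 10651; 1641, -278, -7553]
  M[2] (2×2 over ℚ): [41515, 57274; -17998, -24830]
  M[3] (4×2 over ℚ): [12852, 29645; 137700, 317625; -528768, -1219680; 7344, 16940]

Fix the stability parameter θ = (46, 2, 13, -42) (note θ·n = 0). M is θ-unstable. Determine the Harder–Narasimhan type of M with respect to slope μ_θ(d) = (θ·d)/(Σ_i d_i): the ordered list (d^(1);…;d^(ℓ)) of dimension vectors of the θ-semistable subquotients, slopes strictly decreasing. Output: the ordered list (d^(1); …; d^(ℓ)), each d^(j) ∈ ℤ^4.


Interval decomposition of M: I[1,1], I[1,3], I[1,4], I[4,4]^3.
HN type (ℓ=4): μ^(1)=46; μ^(2)=61/3; μ^(3)=19/4; μ^(4)=-42

((1, 0, 0, 0); (1, 1, 1, 0); (1, 1, 1, 1); (0, 0, 0, 3))


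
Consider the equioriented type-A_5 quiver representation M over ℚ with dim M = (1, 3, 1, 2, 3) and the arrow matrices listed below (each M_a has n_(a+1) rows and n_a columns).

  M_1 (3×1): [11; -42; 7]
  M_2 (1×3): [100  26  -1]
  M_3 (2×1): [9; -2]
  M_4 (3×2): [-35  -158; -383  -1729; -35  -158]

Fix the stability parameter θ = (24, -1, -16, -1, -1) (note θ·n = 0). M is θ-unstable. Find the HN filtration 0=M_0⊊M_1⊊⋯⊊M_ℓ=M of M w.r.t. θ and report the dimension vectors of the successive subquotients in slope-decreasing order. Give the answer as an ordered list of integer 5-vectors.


Interval decomposition of M: I[1,5], I[2,2]^2, I[4,5], I[5,5].
HN type (ℓ=2): μ^(1)=1; μ^(2)=-1

((1, 1, 1, 1, 1); (0, 2, 0, 1, 2))


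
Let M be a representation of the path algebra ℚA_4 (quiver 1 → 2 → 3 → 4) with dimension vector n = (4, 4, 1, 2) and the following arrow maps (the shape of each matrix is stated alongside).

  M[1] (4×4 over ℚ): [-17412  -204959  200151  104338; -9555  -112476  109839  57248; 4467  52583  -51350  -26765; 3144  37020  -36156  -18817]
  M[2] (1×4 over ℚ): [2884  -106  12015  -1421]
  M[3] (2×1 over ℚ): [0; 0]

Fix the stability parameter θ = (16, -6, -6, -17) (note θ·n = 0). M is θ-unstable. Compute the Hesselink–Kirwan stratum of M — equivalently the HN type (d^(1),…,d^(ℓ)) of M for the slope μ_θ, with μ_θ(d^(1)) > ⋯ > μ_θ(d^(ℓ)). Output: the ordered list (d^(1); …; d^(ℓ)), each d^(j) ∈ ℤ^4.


Via rank(M_{q-1}∘⋯∘M_p): M ≅ I[1,1], I[1,2]^2, I[1,3], I[2,2], I[4,4]^2.
μ_θ-semistable layers: μ^(1)=16; μ^(2)=5; μ^(3)=4/3; μ^(4)=-6; μ^(5)=-17

((1, 0, 0, 0); (2, 2, 0, 0); (1, 1, 1, 0); (0, 1, 0, 0); (0, 0, 0, 2))


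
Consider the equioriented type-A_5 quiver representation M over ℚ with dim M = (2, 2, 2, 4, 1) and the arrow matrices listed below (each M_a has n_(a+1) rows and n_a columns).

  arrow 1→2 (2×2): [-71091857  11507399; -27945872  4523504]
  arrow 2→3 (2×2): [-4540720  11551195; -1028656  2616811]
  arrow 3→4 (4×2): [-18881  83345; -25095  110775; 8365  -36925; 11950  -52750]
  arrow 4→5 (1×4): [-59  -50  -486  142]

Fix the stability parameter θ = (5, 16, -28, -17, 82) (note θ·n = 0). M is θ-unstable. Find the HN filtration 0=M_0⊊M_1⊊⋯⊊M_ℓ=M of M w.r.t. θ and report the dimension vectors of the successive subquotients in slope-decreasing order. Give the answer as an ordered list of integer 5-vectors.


Interval decomposition of M: I[1,1], I[1,2], I[2,3], I[3,5], I[4,4]^3.
HN type (ℓ=6): μ^(1)=82; μ^(2)=16; μ^(3)=5; μ^(4)=-6; μ^(5)=-17; μ^(6)=-28

((0, 0, 0, 0, 1); (0, 1, 0, 0, 0); (2, 0, 0, 0, 0); (0, 1, 1, 0, 0); (0, 0, 0, 4, 0); (0, 0, 1, 0, 0))


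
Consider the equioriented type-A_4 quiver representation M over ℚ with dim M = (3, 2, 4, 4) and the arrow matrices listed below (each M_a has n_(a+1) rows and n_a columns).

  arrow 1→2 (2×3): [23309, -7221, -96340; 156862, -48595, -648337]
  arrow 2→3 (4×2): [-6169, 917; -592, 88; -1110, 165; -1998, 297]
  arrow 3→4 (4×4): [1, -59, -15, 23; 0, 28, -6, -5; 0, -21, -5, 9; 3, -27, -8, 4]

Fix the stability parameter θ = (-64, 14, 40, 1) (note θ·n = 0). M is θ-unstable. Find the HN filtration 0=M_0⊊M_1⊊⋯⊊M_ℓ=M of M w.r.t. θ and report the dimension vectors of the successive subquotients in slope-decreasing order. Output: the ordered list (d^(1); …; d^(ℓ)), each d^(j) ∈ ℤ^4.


Interval decomposition of M: I[1,1], I[1,4]^2, I[3,4]^2.
HN type (ℓ=3): μ^(1)=41/2; μ^(2)=14; μ^(3)=-64

((0, 0, 4, 4); (0, 2, 0, 0); (3, 0, 0, 0))


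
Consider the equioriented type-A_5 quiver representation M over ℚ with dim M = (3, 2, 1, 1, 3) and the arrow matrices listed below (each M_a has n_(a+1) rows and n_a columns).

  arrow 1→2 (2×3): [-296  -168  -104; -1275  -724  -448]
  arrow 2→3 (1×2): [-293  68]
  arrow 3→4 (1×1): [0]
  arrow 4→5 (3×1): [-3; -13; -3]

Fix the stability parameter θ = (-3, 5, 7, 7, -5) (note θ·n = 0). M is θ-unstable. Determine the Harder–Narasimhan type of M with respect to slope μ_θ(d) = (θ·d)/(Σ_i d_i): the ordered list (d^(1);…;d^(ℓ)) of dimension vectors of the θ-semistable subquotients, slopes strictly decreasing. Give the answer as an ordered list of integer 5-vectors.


Barcode: M ≅ I[1,1], I[1,2], I[1,3], I[4,5], I[5,5]^2. HN layers by μ_θ (5 steps, strictly decreasing):
  μ^(1)=7; μ^(2)=5; μ^(3)=1; μ^(4)=-3; μ^(5)=-5

((0, 0, 1, 0, 0); (0, 2, 0, 0, 0); (0, 0, 0, 1, 1); (3, 0, 0, 0, 0); (0, 0, 0, 0, 2))


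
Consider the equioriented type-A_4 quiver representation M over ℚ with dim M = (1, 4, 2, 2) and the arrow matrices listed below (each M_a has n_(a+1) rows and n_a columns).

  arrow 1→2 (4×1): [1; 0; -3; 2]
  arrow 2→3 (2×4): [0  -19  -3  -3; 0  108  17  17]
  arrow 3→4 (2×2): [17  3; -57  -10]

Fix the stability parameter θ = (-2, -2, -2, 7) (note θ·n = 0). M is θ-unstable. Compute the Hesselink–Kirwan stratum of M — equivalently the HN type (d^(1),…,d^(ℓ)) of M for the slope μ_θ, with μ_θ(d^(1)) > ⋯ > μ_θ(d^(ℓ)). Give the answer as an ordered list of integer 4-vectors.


Interval decomposition of M: I[1,4], I[2,2]^2, I[2,4].
HN type (ℓ=2): μ^(1)=7; μ^(2)=-2

((0, 0, 0, 2); (1, 4, 2, 0))


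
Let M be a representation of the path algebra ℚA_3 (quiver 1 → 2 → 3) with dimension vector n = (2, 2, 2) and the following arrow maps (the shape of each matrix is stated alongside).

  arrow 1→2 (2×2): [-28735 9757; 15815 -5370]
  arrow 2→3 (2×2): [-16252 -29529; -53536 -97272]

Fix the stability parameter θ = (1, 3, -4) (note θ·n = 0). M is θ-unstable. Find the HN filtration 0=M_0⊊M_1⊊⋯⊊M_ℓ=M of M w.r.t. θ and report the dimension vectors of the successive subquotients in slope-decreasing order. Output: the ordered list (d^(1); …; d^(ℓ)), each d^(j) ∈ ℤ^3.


Interval decomposition of M: I[1,2], I[1,3], I[3,3].
HN type (ℓ=4): μ^(1)=3; μ^(2)=1; μ^(3)=0; μ^(4)=-4

((0, 1, 0); (1, 0, 0); (1, 1, 1); (0, 0, 1))


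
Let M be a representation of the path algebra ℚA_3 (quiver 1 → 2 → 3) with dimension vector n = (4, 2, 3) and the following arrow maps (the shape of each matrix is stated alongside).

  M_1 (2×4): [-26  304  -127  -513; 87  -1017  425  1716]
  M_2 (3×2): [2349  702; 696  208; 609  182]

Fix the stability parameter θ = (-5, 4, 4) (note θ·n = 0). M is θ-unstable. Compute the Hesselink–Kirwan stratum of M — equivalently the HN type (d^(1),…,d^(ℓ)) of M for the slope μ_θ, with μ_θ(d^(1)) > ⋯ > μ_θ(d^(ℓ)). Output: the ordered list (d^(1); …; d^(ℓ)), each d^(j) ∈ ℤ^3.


Via rank(M_{q-1}∘⋯∘M_p): M ≅ I[1,1]^2, I[1,2], I[1,3], I[3,3]^2.
μ_θ-semistable layers: μ^(1)=4; μ^(2)=-5

((0, 2, 3); (4, 0, 0))


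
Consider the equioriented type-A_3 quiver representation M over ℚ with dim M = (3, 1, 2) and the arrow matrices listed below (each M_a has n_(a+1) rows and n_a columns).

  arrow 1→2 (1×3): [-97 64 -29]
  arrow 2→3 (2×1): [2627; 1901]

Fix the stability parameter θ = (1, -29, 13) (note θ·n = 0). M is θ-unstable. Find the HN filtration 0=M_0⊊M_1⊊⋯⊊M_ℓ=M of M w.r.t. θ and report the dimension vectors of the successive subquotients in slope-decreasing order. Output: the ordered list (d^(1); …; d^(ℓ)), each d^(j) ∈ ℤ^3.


Interval decomposition of M: I[1,1]^2, I[1,3], I[3,3].
HN type (ℓ=3): μ^(1)=13; μ^(2)=1; μ^(3)=-14

((0, 0, 2); (2, 0, 0); (1, 1, 0))


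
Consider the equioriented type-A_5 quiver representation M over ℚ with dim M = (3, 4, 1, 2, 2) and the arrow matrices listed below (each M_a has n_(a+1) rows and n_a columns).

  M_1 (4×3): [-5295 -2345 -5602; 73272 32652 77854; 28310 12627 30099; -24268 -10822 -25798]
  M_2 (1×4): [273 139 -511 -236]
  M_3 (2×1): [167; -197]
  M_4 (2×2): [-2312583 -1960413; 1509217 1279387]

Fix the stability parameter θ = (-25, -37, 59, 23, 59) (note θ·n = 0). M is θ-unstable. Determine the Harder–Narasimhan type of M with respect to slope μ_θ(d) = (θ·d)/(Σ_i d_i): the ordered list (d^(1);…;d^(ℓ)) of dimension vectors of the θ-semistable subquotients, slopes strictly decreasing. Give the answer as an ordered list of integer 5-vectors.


Interval decomposition of M: I[1,2]^2, I[1,4], I[2,2], I[4,5], I[5,5].
HN type (ℓ=5): μ^(1)=59; μ^(2)=41; μ^(3)=23; μ^(4)=-31; μ^(5)=-37

((0, 0, 0, 0, 2); (0, 0, 1, 1, 0); (0, 0, 0, 1, 0); (3, 3, 0, 0, 0); (0, 1, 0, 0, 0))


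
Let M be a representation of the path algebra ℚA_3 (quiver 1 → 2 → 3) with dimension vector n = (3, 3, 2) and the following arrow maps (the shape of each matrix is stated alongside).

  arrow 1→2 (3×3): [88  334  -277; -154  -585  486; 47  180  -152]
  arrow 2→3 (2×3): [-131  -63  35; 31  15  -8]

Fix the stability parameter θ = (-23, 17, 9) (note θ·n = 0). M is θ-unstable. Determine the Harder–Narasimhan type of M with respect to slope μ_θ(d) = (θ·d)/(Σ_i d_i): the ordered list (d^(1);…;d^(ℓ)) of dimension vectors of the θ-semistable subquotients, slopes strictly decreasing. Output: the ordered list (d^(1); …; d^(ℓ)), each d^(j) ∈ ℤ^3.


Barcode: M ≅ I[1,2], I[1,3]^2. HN layers by μ_θ (3 steps, strictly decreasing):
  μ^(1)=17; μ^(2)=13; μ^(3)=-23

((0, 1, 0); (0, 2, 2); (3, 0, 0))


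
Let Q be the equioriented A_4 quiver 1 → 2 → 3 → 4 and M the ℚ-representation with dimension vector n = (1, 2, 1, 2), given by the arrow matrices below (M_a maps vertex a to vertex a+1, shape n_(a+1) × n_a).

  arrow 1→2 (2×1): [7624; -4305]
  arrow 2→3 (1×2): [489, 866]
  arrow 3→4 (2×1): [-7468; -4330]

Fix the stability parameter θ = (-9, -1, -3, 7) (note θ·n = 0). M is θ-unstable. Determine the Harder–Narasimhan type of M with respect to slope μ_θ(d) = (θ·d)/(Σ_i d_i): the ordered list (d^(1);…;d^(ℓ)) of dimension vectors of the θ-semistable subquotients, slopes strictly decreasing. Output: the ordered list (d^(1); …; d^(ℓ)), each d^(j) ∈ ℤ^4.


Via rank(M_{q-1}∘⋯∘M_p): M ≅ I[1,4], I[2,2], I[4,4].
μ_θ-semistable layers: μ^(1)=7; μ^(2)=-1; μ^(3)=-2; μ^(4)=-9

((0, 0, 0, 2); (0, 1, 0, 0); (0, 1, 1, 0); (1, 0, 0, 0))


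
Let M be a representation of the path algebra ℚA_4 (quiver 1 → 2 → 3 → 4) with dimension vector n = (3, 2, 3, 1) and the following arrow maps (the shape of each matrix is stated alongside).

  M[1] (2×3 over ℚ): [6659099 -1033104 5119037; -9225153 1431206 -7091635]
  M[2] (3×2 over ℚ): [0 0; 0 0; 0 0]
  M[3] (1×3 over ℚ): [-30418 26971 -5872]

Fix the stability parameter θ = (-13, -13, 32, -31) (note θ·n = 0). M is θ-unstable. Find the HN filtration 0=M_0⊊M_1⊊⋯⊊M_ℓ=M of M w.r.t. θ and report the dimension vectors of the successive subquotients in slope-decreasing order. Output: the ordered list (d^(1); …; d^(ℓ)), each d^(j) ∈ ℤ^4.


Barcode: M ≅ I[1,1], I[1,2]^2, I[3,3]^2, I[3,4]. HN layers by μ_θ (3 steps, strictly decreasing):
  μ^(1)=32; μ^(2)=1/2; μ^(3)=-13

((0, 0, 2, 0); (0, 0, 1, 1); (3, 2, 0, 0))


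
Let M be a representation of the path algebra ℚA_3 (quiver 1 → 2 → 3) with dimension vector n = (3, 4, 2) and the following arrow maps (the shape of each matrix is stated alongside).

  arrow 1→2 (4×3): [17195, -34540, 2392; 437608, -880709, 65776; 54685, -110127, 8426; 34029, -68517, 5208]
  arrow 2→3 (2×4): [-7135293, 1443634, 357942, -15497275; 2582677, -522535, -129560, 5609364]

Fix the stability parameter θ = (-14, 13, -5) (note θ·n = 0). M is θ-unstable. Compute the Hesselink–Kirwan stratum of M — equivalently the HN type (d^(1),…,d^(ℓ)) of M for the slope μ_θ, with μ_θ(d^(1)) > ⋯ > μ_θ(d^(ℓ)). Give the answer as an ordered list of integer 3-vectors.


Interval decomposition of M: I[1,2], I[1,3]^2, I[2,2].
HN type (ℓ=3): μ^(1)=13; μ^(2)=4; μ^(3)=-14

((0, 2, 0); (0, 2, 2); (3, 0, 0))
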